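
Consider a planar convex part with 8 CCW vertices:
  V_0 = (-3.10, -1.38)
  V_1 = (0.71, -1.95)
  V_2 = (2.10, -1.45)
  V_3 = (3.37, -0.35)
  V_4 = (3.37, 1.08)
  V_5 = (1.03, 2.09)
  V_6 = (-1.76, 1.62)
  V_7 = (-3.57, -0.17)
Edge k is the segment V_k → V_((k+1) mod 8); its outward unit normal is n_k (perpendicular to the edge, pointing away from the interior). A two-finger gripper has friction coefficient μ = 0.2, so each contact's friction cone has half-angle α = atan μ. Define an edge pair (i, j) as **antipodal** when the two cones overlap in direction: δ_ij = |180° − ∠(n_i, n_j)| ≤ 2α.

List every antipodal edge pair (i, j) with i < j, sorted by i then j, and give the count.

α = atan 0.2 = 11.31°;  2α = 22.62°
n_0 = (-0.1480, -0.9890)
n_1 = (+0.3385, -0.9410)
n_2 = (+0.6547, -0.7559)
n_3 = (+1.0000, -0.0000)
n_4 = (+0.3963, +0.9181)
n_5 = (-0.1661, +0.9861)
n_6 = (-0.7032, +0.7110)
n_7 = (-0.9321, -0.3621)
  (0,1): δ = 151.71°  ·
  (0,2): δ = 130.59°  ·
  (0,3): δ = 81.49°  ·
  (0,4): δ = 14.84°  ✓
  (0,5): δ = 18.07°  ✓
  (0,6): δ = 53.19°  ·
  (0,7): δ = 119.74°  ·
  (1,2): δ = 158.89°  ·
  (1,3): δ = 109.78°  ·
  (1,4): δ = 43.13°  ·
  (1,5): δ = 10.22°  ✓
  (1,6): δ = 24.90°  ·
  (1,7): δ = 91.44°  ·
  (2,3): δ = 130.90°  ·
  (2,4): δ = 64.24°  ·
  (2,5): δ = 31.34°  ·
  (2,6): δ = 3.78°  ✓
  (2,7): δ = 70.33°  ·
  (3,4): δ = 113.35°  ·
  (3,5): δ = 80.44°  ·
  (3,6): δ = 45.32°  ·
  (3,7): δ = 21.23°  ✓
  (4,5): δ = 147.09°  ·
  (4,6): δ = 111.97°  ·
  (4,7): δ = 45.43°  ·
  (5,6): δ = 144.88°  ·
  (5,7): δ = 78.33°  ·
  (6,7): δ = 113.45°  ·
antipodal pairs: 5

count = 5; pairs: (0,4), (0,5), (1,5), (2,6), (3,7)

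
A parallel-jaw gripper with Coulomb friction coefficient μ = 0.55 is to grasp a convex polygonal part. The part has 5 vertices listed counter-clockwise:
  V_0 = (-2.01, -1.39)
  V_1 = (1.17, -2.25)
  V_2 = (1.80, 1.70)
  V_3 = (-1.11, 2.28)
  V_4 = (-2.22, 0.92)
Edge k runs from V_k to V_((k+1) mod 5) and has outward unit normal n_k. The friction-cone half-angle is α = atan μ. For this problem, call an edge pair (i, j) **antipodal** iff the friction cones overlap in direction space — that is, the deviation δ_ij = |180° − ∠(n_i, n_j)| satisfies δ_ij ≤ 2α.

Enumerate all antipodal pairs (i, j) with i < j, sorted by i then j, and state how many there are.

count = 3; pairs: (0,2), (1,3), (1,4)

α = atan 0.55 = 28.81°;  2α = 57.62°
n_0 = (-0.2611, -0.9653)
n_1 = (+0.9875, -0.1575)
n_2 = (+0.1955, +0.9807)
n_3 = (-0.7747, +0.6323)
n_4 = (-0.9959, -0.0905)
  (0,1): δ = 83.93°  ·
  (0,2): δ = 3.86°  ✓
  (0,3): δ = 65.91°  ·
  (0,4): δ = 110.33°  ·
  (1,2): δ = 92.21°  ·
  (1,3): δ = 30.16°  ✓
  (1,4): δ = 14.26°  ✓
  (2,3): δ = 117.95°  ·
  (2,4): δ = 73.53°  ·
  (3,4): δ = 135.59°  ·
antipodal pairs: 3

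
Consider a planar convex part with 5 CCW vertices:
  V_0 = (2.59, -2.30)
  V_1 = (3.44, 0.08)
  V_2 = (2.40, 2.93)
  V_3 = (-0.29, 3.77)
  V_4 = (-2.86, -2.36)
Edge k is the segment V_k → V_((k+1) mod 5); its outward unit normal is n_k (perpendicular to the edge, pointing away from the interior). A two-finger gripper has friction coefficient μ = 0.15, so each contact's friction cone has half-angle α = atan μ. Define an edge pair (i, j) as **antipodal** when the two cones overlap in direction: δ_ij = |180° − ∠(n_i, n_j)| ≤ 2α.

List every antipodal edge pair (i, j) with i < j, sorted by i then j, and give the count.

α = atan 0.15 = 8.53°;  2α = 17.06°
n_0 = (+0.9417, -0.3363)
n_1 = (+0.9394, +0.3428)
n_2 = (+0.2981, +0.9545)
n_3 = (-0.9222, +0.3866)
n_4 = (+0.0110, -0.9999)
  (0,1): δ = 140.30°  ·
  (0,2): δ = 87.69°  ·
  (0,3): δ = 3.09°  ✓
  (0,4): δ = 110.28°  ·
  (1,2): δ = 127.39°  ·
  (1,3): δ = 42.79°  ·
  (1,4): δ = 70.58°  ·
  (2,3): δ = 95.40°  ·
  (2,4): δ = 17.97°  ·
  (3,4): δ = 66.62°  ·
antipodal pairs: 1

count = 1; pairs: (0,3)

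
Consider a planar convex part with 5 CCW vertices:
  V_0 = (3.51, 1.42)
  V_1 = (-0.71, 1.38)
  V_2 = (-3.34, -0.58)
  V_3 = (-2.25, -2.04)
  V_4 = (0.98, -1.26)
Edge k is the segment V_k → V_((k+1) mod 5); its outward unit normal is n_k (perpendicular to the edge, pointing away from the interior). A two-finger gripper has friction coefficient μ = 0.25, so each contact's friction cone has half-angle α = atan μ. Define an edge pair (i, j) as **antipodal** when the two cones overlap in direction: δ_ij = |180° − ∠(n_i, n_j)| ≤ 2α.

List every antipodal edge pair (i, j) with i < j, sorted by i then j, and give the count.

α = atan 0.25 = 14.04°;  2α = 28.07°
n_0 = (-0.0095, +1.0000)
n_1 = (-0.5976, +0.8018)
n_2 = (-0.8013, -0.5982)
n_3 = (+0.2347, -0.9721)
n_4 = (+0.7272, -0.6865)
  (0,1): δ = 143.85°  ·
  (0,2): δ = 53.80°  ·
  (0,3): δ = 13.03°  ✓
  (0,4): δ = 46.11°  ·
  (1,2): δ = 89.95°  ·
  (1,3): δ = 23.12°  ✓
  (1,4): δ = 9.95°  ✓
  (2,3): δ = 113.17°  ·
  (2,4): δ = 80.09°  ·
  (3,4): δ = 146.93°  ·
antipodal pairs: 3

count = 3; pairs: (0,3), (1,3), (1,4)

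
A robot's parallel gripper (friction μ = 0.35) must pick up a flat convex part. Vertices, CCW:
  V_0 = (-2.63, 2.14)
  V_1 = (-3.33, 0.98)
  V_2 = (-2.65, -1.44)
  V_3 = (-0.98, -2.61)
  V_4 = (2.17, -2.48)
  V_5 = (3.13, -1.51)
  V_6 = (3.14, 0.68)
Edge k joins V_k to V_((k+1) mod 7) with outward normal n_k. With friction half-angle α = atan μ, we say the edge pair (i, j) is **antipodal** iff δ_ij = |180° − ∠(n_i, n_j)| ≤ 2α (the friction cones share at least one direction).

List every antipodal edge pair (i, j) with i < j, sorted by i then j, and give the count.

α = atan 0.35 = 19.29°;  2α = 38.58°
n_0 = (-0.8562, +0.5167)
n_1 = (-0.9627, -0.2705)
n_2 = (-0.5738, -0.8190)
n_3 = (+0.0412, -0.9991)
n_4 = (+0.7108, -0.7034)
n_5 = (+1.0000, -0.0046)
n_6 = (+0.2453, +0.9694)
  (0,1): δ = 133.20°  ·
  (0,2): δ = 93.91°  ·
  (0,3): δ = 56.53°  ·
  (0,4): δ = 13.59°  ✓
  (0,5): δ = 30.85°  ✓
  (0,6): δ = 106.91°  ·
  (1,2): δ = 140.71°  ·
  (1,3): δ = 103.33°  ·
  (1,4): δ = 60.40°  ·
  (1,5): δ = 15.96°  ✓
  (1,6): δ = 60.11°  ·
  (2,3): δ = 142.62°  ·
  (2,4): δ = 99.69°  ·
  (2,5): δ = 55.25°  ·
  (2,6): δ = 20.82°  ✓
  (3,4): δ = 137.07°  ·
  (3,5): δ = 92.62°  ·
  (3,6): δ = 16.56°  ✓
  (4,5): δ = 135.56°  ·
  (4,6): δ = 59.50°  ·
  (5,6): δ = 103.94°  ·
antipodal pairs: 5

count = 5; pairs: (0,4), (0,5), (1,5), (2,6), (3,6)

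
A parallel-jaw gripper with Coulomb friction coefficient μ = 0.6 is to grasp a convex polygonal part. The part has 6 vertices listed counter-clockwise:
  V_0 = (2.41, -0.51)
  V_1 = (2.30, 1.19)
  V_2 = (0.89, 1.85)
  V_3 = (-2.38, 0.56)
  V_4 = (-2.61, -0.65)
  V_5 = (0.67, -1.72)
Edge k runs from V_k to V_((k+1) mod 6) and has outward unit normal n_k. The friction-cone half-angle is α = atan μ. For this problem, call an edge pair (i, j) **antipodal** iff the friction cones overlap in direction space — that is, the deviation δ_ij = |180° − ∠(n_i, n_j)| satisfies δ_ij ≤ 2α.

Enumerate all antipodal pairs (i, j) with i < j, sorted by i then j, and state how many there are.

count = 6; pairs: (0,3), (1,4), (1,5), (2,4), (2,5), (3,5)

α = atan 0.6 = 30.96°;  2α = 61.93°
n_0 = (+0.9979, +0.0646)
n_1 = (+0.4239, +0.9057)
n_2 = (-0.3670, +0.9302)
n_3 = (-0.9824, +0.1867)
n_4 = (-0.3101, -0.9507)
n_5 = (+0.5709, -0.8210)
  (0,1): δ = 118.79°  ·
  (0,2): δ = 72.17°  ·
  (0,3): δ = 14.46°  ✓
  (0,4): δ = 68.23°  ·
  (0,5): δ = 121.11°  ·
  (1,2): δ = 133.39°  ·
  (1,3): δ = 75.68°  ·
  (1,4): δ = 7.02°  ✓
  (1,5): δ = 59.90°  ✓
  (2,3): δ = 122.29°  ·
  (2,4): δ = 39.60°  ✓
  (2,5): δ = 13.29°  ✓
  (3,4): δ = 97.30°  ·
  (3,5): δ = 44.42°  ✓
  (4,5): δ = 127.12°  ·
antipodal pairs: 6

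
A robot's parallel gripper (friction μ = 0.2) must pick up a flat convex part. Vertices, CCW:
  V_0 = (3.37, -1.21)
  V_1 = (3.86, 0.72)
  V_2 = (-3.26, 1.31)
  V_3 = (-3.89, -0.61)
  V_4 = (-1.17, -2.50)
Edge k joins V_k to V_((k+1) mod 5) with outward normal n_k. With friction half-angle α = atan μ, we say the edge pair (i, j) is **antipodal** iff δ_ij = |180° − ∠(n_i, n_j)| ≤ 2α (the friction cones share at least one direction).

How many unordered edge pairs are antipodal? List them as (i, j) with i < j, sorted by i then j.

count = 2; pairs: (0,2), (1,4)

α = atan 0.2 = 11.31°;  2α = 22.62°
n_0 = (+0.9692, -0.2461)
n_1 = (+0.0826, +0.9966)
n_2 = (-0.9502, +0.3118)
n_3 = (-0.5706, -0.8212)
n_4 = (+0.2733, -0.9619)
  (0,1): δ = 80.49°  ·
  (0,2): δ = 3.92°  ✓
  (0,3): δ = 69.45°  ·
  (0,4): δ = 120.11°  ·
  (1,2): δ = 103.43°  ·
  (1,3): δ = 30.06°  ·
  (1,4): δ = 20.60°  ✓
  (2,3): δ = 106.63°  ·
  (2,4): δ = 55.97°  ·
  (3,4): δ = 129.34°  ·
antipodal pairs: 2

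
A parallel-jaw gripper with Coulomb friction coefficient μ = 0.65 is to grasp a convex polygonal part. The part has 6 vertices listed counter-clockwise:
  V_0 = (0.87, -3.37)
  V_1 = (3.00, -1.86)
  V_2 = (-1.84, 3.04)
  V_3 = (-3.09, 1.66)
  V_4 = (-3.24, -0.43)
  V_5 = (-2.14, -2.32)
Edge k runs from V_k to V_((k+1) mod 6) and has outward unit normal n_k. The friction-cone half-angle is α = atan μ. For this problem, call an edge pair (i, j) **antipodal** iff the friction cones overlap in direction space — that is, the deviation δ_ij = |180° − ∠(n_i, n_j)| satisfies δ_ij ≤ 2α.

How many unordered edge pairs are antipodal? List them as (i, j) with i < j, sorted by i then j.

count = 5; pairs: (0,2), (0,3), (1,3), (1,4), (1,5)

α = atan 0.65 = 33.02°;  2α = 66.05°
n_0 = (+0.5783, -0.8158)
n_1 = (+0.7114, +0.7027)
n_2 = (-0.7412, +0.6713)
n_3 = (-0.9974, +0.0716)
n_4 = (-0.8643, -0.5030)
n_5 = (-0.3294, -0.9442)
  (0,1): δ = 80.69°  ·
  (0,2): δ = 12.50°  ✓
  (0,3): δ = 50.56°  ✓
  (0,4): δ = 84.87°  ·
  (0,5): δ = 125.44°  ·
  (1,2): δ = 86.82°  ·
  (1,3): δ = 48.75°  ✓
  (1,4): δ = 14.45°  ✓
  (1,5): δ = 26.12°  ✓
  (2,3): δ = 141.93°  ·
  (2,4): δ = 107.63°  ·
  (2,5): δ = 67.06°  ·
  (3,4): δ = 145.70°  ·
  (3,5): δ = 105.13°  ·
  (4,5): δ = 139.43°  ·
antipodal pairs: 5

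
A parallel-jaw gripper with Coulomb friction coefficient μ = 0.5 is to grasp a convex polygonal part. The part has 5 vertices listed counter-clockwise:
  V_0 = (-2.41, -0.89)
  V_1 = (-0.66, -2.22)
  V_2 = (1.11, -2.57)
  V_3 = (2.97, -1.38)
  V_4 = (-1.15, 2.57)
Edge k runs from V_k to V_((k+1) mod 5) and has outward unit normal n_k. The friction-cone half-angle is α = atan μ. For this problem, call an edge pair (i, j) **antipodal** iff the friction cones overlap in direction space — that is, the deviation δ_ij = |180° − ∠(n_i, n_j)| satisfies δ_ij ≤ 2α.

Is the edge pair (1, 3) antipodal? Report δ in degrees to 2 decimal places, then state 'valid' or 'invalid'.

δ = 32.61°, valid

α = atan 0.5 = 26.57°;  2α = 53.13°
edge 1: e_1 = (+1.77, -0.35);  n_1 = (-0.1940, -0.9810)
edge 3: e_3 = (-4.12, +3.95);  n_3 = (+0.6921, +0.7218)
∠(n_1, n_3) = 147.39°
δ = |180° − 147.39°| = 32.61°
32.61° ≤ 2α = 53.13°  →  valid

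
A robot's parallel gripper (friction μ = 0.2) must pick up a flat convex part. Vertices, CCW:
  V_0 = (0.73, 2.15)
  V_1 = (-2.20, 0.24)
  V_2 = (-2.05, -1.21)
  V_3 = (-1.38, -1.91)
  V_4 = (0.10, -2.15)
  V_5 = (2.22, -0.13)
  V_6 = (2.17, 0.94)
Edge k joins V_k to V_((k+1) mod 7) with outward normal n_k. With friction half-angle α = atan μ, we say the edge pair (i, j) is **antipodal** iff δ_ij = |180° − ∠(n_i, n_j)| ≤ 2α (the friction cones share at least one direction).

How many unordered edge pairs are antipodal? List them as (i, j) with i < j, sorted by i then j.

α = atan 0.2 = 11.31°;  2α = 22.62°
n_0 = (-0.5461, +0.8377)
n_1 = (-0.9947, -0.1029)
n_2 = (-0.7224, -0.6915)
n_3 = (-0.1601, -0.9871)
n_4 = (+0.6898, -0.7240)
n_5 = (+0.9989, +0.0467)
n_6 = (+0.6433, +0.7656)
  (0,1): δ = 117.19°  ·
  (0,2): δ = 79.35°  ·
  (0,3): δ = 42.31°  ·
  (0,4): δ = 10.52°  ✓
  (0,5): δ = 59.58°  ·
  (0,6): δ = 106.86°  ·
  (1,2): δ = 142.16°  ·
  (1,3): δ = 105.12°  ·
  (1,4): δ = 52.29°  ·
  (1,5): δ = 3.23°  ✓
  (1,6): δ = 44.05°  ·
  (2,3): δ = 142.96°  ·
  (2,4): δ = 90.13°  ·
  (2,5): δ = 41.07°  ·
  (2,6): δ = 6.21°  ✓
  (3,4): δ = 127.17°  ·
  (3,5): δ = 78.11°  ·
  (3,6): δ = 30.83°  ·
  (4,5): δ = 130.94°  ·
  (4,6): δ = 83.66°  ·
  (5,6): δ = 132.72°  ·
antipodal pairs: 3

count = 3; pairs: (0,4), (1,5), (2,6)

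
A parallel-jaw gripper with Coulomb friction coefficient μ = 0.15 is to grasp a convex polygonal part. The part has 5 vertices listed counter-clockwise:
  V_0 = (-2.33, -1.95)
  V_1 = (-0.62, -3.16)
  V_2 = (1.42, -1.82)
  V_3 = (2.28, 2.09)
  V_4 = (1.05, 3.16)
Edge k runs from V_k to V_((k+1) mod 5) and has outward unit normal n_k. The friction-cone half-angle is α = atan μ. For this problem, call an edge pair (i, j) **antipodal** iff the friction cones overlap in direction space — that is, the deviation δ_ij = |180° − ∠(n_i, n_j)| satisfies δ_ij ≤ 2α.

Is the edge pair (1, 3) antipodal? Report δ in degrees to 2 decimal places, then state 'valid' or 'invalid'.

α = atan 0.15 = 8.53°;  2α = 17.06°
edge 1: e_1 = (+2.04, +1.34);  n_1 = (+0.5490, -0.8358)
edge 3: e_3 = (-1.23, +1.07);  n_3 = (+0.6563, +0.7545)
∠(n_1, n_3) = 105.68°
δ = |180° − 105.68°| = 74.32°
74.32° > 2α = 17.06°  →  invalid

δ = 74.32°, invalid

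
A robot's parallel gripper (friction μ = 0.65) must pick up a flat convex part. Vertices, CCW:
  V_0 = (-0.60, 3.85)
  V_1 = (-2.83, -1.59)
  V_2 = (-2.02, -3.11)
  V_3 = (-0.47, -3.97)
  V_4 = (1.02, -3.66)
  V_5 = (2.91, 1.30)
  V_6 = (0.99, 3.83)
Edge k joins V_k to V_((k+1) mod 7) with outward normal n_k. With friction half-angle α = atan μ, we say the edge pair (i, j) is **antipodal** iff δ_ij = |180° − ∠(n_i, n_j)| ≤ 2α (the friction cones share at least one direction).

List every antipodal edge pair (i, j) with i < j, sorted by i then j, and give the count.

count = 10; pairs: (0,3), (0,4), (0,5), (1,4), (1,5), (1,6), (2,5), (2,6), (3,5), (3,6)

α = atan 0.65 = 33.02°;  2α = 66.05°
n_0 = (-0.9253, +0.3793)
n_1 = (-0.8825, -0.4703)
n_2 = (-0.4852, -0.8744)
n_3 = (+0.2037, -0.9790)
n_4 = (+0.9345, -0.3561)
n_5 = (+0.7966, +0.6045)
n_6 = (+0.0126, +0.9999)
  (0,1): δ = 129.66°  ·
  (0,2): δ = 96.73°  ·
  (0,3): δ = 55.96°  ✓
  (0,4): δ = 1.43°  ✓
  (0,5): δ = 59.48°  ✓
  (0,6): δ = 111.57°  ·
  (1,2): δ = 147.08°  ·
  (1,3): δ = 106.30°  ·
  (1,4): δ = 48.91°  ✓
  (1,5): δ = 9.14°  ✓
  (1,6): δ = 61.23°  ✓
  (2,3): δ = 139.22°  ·
  (2,4): δ = 81.84°  ·
  (2,5): δ = 23.78°  ✓
  (2,6): δ = 28.30°  ✓
  (3,4): δ = 122.61°  ·
  (3,5): δ = 64.56°  ✓
  (3,6): δ = 12.47°  ✓
  (4,5): δ = 121.95°  ·
  (4,6): δ = 69.86°  ·
  (5,6): δ = 127.92°  ·
antipodal pairs: 10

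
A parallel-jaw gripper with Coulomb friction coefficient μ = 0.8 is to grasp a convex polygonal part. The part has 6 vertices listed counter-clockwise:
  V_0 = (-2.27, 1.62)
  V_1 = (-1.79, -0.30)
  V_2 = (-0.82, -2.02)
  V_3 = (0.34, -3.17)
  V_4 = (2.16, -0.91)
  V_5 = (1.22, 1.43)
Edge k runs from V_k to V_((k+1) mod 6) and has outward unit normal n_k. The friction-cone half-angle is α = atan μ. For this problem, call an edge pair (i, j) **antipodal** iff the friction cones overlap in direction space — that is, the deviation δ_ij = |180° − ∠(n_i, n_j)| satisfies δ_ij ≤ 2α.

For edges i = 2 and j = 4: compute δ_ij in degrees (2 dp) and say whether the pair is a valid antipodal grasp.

α = atan 0.8 = 38.66°;  2α = 77.32°
edge 2: e_2 = (+1.16, -1.15);  n_2 = (-0.7040, -0.7102)
edge 4: e_4 = (-0.94, +2.34);  n_4 = (+0.9279, +0.3728)
∠(n_2, n_4) = 156.64°
δ = |180° − 156.64°| = 23.36°
23.36° ≤ 2α = 77.32°  →  valid

δ = 23.36°, valid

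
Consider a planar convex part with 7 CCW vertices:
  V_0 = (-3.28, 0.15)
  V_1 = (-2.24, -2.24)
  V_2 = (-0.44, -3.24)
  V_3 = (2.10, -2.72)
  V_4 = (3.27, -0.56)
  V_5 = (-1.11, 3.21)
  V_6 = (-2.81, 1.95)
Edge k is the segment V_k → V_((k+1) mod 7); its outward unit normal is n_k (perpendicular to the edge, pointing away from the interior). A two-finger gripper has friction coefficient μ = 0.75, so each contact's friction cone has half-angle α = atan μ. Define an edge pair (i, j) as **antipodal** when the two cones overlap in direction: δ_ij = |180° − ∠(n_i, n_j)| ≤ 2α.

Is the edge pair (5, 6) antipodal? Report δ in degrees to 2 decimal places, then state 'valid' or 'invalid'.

δ = 141.18°, invalid

α = atan 0.75 = 36.87°;  2α = 73.74°
edge 5: e_5 = (-1.70, -1.26);  n_5 = (-0.5955, +0.8034)
edge 6: e_6 = (-0.47, -1.80);  n_6 = (-0.9676, +0.2526)
∠(n_5, n_6) = 38.82°
δ = |180° − 38.82°| = 141.18°
141.18° > 2α = 73.74°  →  invalid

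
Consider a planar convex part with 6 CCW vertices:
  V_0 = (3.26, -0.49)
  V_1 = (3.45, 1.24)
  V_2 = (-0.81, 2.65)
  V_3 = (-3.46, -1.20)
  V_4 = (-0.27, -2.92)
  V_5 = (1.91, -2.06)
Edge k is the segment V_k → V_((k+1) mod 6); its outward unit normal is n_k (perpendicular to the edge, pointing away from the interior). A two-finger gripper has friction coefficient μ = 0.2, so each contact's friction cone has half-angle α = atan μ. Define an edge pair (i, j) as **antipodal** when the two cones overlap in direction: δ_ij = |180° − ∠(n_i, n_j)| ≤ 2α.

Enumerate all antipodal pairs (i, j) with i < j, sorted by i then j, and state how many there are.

α = atan 0.2 = 11.31°;  2α = 22.62°
n_0 = (+0.9940, -0.1092)
n_1 = (+0.3142, +0.9493)
n_2 = (-0.8237, +0.5670)
n_3 = (-0.4746, -0.8802)
n_4 = (+0.3670, -0.9302)
n_5 = (+0.7582, -0.6520)
  (0,1): δ = 102.05°  ·
  (0,2): δ = 28.27°  ·
  (0,3): δ = 67.93°  ·
  (0,4): δ = 117.80°  ·
  (0,5): δ = 145.58°  ·
  (1,2): δ = 106.23°  ·
  (1,3): δ = 10.02°  ✓
  (1,4): δ = 39.84°  ·
  (1,5): δ = 67.62°  ·
  (2,3): δ = 83.79°  ·
  (2,4): δ = 33.93°  ·
  (2,5): δ = 6.15°  ✓
  (3,4): δ = 130.14°  ·
  (3,5): δ = 102.36°  ·
  (4,5): δ = 152.22°  ·
antipodal pairs: 2

count = 2; pairs: (1,3), (2,5)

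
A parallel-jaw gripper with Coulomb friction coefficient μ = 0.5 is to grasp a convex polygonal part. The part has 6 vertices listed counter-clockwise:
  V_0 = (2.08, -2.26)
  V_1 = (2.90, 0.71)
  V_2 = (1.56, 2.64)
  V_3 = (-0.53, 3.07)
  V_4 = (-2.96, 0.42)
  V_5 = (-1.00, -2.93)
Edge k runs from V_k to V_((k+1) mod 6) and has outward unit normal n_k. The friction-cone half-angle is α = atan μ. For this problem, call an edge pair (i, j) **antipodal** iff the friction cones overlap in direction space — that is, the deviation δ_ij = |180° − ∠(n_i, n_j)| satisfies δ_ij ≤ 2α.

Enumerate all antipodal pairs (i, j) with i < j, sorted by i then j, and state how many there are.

count = 6; pairs: (0,3), (0,4), (1,4), (2,4), (2,5), (3,5)

α = atan 0.5 = 26.57°;  2α = 53.13°
n_0 = (+0.9639, -0.2661)
n_1 = (+0.8214, +0.5703)
n_2 = (+0.2015, +0.9795)
n_3 = (-0.7370, +0.6759)
n_4 = (-0.8631, -0.5050)
n_5 = (+0.2126, -0.9771)
  (0,1): δ = 129.79°  ·
  (0,2): δ = 86.19°  ·
  (0,3): δ = 27.09°  ✓
  (0,4): δ = 45.77°  ✓
  (0,5): δ = 117.71°  ·
  (1,2): δ = 136.40°  ·
  (1,3): δ = 77.29°  ·
  (1,4): δ = 4.44°  ✓
  (1,5): δ = 67.50°  ·
  (2,3): δ = 120.89°  ·
  (2,4): δ = 48.04°  ✓
  (2,5): δ = 23.90°  ✓
  (3,4): δ = 107.15°  ·
  (3,5): δ = 35.21°  ✓
  (4,5): δ = 108.06°  ·
antipodal pairs: 6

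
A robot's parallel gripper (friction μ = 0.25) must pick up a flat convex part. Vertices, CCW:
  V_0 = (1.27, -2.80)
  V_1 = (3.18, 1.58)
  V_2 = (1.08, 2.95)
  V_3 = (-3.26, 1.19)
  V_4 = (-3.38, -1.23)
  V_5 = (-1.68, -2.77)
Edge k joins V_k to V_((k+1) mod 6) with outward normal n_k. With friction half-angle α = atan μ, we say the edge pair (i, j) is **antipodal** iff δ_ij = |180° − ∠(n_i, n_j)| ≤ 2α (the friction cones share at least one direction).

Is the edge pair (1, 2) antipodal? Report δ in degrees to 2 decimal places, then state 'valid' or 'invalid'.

δ = 124.81°, invalid

α = atan 0.25 = 14.04°;  2α = 28.07°
edge 1: e_1 = (-2.10, +1.37);  n_1 = (+0.5464, +0.8375)
edge 2: e_2 = (-4.34, -1.76);  n_2 = (-0.3758, +0.9267)
∠(n_1, n_2) = 55.19°
δ = |180° − 55.19°| = 124.81°
124.81° > 2α = 28.07°  →  invalid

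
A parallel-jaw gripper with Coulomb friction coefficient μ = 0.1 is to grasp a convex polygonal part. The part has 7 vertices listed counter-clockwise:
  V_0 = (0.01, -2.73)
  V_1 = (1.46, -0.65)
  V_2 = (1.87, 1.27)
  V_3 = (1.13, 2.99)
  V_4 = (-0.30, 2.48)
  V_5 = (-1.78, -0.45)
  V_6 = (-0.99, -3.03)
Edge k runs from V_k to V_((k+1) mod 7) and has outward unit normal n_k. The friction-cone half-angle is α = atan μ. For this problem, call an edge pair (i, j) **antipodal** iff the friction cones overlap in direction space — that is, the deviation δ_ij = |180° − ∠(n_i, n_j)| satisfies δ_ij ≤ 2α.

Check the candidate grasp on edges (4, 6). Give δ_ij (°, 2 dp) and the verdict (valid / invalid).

α = atan 0.1 = 5.71°;  2α = 11.42°
edge 4: e_4 = (-1.48, -2.93);  n_4 = (-0.8926, +0.4509)
edge 6: e_6 = (+1.00, +0.30);  n_6 = (+0.2873, -0.9578)
∠(n_4, n_6) = 133.50°
δ = |180° − 133.50°| = 46.50°
46.50° > 2α = 11.42°  →  invalid

δ = 46.50°, invalid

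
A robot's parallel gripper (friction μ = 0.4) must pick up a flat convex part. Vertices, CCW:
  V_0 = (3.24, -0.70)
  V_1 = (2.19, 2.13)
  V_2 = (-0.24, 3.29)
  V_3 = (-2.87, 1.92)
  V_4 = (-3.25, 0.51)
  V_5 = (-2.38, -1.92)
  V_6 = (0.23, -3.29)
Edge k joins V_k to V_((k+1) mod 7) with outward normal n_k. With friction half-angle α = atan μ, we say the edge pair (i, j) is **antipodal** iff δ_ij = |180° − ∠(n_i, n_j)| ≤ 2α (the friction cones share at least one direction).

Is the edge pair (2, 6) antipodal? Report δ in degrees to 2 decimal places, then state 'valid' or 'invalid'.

α = atan 0.4 = 21.80°;  2α = 43.60°
edge 2: e_2 = (-2.63, -1.37);  n_2 = (-0.4620, +0.8869)
edge 6: e_6 = (+3.01, +2.59);  n_6 = (+0.6522, -0.7580)
∠(n_2, n_6) = 166.80°
δ = |180° − 166.80°| = 13.20°
13.20° ≤ 2α = 43.60°  →  valid

δ = 13.20°, valid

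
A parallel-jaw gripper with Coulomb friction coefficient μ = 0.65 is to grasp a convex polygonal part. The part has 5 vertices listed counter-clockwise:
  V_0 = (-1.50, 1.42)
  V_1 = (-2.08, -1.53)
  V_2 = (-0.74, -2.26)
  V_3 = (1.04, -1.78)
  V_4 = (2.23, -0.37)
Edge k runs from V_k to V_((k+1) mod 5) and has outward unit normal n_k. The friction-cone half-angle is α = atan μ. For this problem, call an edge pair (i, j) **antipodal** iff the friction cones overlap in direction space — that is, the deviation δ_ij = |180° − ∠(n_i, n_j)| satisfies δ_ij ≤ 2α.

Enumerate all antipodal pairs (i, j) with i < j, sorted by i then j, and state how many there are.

count = 4; pairs: (0,2), (0,3), (1,4), (2,4)

α = atan 0.65 = 33.02°;  2α = 66.05°
n_0 = (-0.9812, +0.1929)
n_1 = (-0.4784, -0.8781)
n_2 = (+0.2604, -0.9655)
n_3 = (+0.7642, -0.6450)
n_4 = (+0.4327, +0.9016)
  (0,1): δ = 107.46°  ·
  (0,2): δ = 63.79°  ✓
  (0,3): δ = 29.04°  ✓
  (0,4): δ = 75.49°  ·
  (1,2): δ = 136.33°  ·
  (1,3): δ = 101.58°  ·
  (1,4): δ = 2.94°  ✓
  (2,3): δ = 145.25°  ·
  (2,4): δ = 40.73°  ✓
  (3,4): δ = 75.47°  ·
antipodal pairs: 4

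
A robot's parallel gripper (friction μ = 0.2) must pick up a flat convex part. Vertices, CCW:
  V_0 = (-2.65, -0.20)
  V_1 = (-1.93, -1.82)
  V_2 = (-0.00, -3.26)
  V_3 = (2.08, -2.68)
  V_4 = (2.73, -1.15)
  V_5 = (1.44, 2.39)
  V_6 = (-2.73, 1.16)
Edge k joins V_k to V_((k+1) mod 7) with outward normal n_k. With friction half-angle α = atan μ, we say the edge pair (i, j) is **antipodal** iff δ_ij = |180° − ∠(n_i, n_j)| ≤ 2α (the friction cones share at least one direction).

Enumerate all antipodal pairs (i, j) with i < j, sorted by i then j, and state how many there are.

count = 3; pairs: (0,4), (2,5), (4,6)

α = atan 0.2 = 11.31°;  2α = 22.62°
n_0 = (-0.9138, -0.4061)
n_1 = (-0.5980, -0.8015)
n_2 = (+0.2686, -0.9633)
n_3 = (+0.9204, -0.3910)
n_4 = (+0.9396, +0.3424)
n_5 = (-0.2829, +0.9591)
n_6 = (-0.9983, -0.0587)
  (0,1): δ = 150.69°  ·
  (0,2): δ = 98.38°  ·
  (0,3): δ = 46.98°  ·
  (0,4): δ = 3.94°  ✓
  (0,5): δ = 82.47°  ·
  (0,6): δ = 159.40°  ·
  (1,2): δ = 127.69°  ·
  (1,3): δ = 76.29°  ·
  (1,4): δ = 33.25°  ·
  (1,5): δ = 53.16°  ·
  (1,6): δ = 130.09°  ·
  (2,3): δ = 128.60°  ·
  (2,4): δ = 85.56°  ·
  (2,5): δ = 0.85°  ✓
  (2,6): δ = 77.79°  ·
  (3,4): δ = 136.96°  ·
  (3,5): δ = 50.55°  ·
  (3,6): δ = 26.38°  ·
  (4,5): δ = 93.59°  ·
  (4,6): δ = 16.66°  ✓
  (5,6): δ = 103.07°  ·
antipodal pairs: 3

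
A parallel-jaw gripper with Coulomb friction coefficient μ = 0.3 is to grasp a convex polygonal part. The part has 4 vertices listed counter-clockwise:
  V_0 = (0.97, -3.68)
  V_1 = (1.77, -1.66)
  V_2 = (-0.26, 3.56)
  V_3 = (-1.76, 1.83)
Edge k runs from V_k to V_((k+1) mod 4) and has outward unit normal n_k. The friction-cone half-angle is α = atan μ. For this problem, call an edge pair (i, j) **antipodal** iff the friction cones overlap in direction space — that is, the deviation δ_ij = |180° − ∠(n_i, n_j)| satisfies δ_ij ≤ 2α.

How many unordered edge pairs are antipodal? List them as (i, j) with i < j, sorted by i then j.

count = 2; pairs: (0,2), (1,3)

α = atan 0.3 = 16.70°;  2α = 33.40°
n_0 = (+0.9297, -0.3682)
n_1 = (+0.9320, +0.3624)
n_2 = (-0.7555, +0.6551)
n_3 = (-0.8960, -0.4440)
  (0,1): δ = 137.14°  ·
  (0,2): δ = 19.32°  ✓
  (0,3): δ = 47.96°  ·
  (1,2): δ = 62.18°  ·
  (1,3): δ = 5.11°  ✓
  (2,3): δ = 112.72°  ·
antipodal pairs: 2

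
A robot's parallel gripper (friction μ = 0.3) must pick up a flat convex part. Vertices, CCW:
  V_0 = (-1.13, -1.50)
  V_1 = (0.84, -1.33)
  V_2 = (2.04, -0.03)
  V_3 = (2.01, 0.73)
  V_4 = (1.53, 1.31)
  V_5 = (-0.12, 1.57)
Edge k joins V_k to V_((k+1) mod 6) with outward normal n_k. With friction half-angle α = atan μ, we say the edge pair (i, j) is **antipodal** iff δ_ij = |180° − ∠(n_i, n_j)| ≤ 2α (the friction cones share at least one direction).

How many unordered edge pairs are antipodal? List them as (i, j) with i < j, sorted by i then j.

α = atan 0.3 = 16.70°;  2α = 33.40°
n_0 = (+0.0860, -0.9963)
n_1 = (+0.7348, -0.6783)
n_2 = (+0.9992, +0.0394)
n_3 = (+0.7704, +0.6376)
n_4 = (+0.1557, +0.9878)
n_5 = (-0.9499, +0.3125)
  (0,1): δ = 137.64°  ·
  (0,2): δ = 92.67°  ·
  (0,3): δ = 55.32°  ·
  (0,4): δ = 13.89°  ✓
  (0,5): δ = 66.86°  ·
  (1,2): δ = 135.03°  ·
  (1,3): δ = 97.68°  ·
  (1,4): δ = 56.25°  ·
  (1,5): δ = 24.50°  ✓
  (2,3): δ = 142.65°  ·
  (2,4): δ = 101.22°  ·
  (2,5): δ = 20.47°  ✓
  (3,4): δ = 138.57°  ·
  (3,5): δ = 57.82°  ·
  (4,5): δ = 99.26°  ·
antipodal pairs: 3

count = 3; pairs: (0,4), (1,5), (2,5)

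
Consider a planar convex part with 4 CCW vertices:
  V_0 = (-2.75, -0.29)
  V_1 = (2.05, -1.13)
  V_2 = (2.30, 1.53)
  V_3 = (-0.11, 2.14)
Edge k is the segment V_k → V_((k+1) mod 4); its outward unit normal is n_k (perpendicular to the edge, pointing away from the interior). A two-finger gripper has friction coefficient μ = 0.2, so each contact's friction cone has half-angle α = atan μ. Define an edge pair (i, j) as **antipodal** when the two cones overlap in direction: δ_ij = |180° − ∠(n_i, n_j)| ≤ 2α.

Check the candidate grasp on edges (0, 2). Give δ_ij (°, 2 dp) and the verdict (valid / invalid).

α = atan 0.2 = 11.31°;  2α = 22.62°
edge 0: e_0 = (+4.80, -0.84);  n_0 = (-0.1724, -0.9850)
edge 2: e_2 = (-2.41, +0.61);  n_2 = (+0.2454, +0.9694)
∠(n_0, n_2) = 175.72°
δ = |180° − 175.72°| = 4.28°
4.28° ≤ 2α = 22.62°  →  valid

δ = 4.28°, valid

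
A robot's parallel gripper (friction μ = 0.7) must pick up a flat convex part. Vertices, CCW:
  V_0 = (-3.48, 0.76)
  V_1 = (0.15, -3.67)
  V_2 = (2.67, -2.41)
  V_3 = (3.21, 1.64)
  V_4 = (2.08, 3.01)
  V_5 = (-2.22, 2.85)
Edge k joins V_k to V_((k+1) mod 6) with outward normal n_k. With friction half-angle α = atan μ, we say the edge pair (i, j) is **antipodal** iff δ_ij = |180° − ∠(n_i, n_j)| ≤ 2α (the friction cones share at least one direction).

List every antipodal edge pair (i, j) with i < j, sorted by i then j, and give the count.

α = atan 0.7 = 34.99°;  2α = 69.98°
n_0 = (-0.7735, -0.6338)
n_1 = (+0.4472, -0.8944)
n_2 = (+0.9912, -0.1322)
n_3 = (+0.7714, +0.6363)
n_4 = (-0.0372, +0.9993)
n_5 = (-0.8564, +0.5163)
  (0,1): δ = 102.77°  ·
  (0,2): δ = 46.93°  ✓
  (0,3): δ = 0.18°  ✓
  (0,4): δ = 52.80°  ✓
  (0,5): δ = 109.58°  ·
  (1,2): δ = 124.16°  ·
  (1,3): δ = 77.05°  ·
  (1,4): δ = 24.43°  ✓
  (1,5): δ = 32.35°  ✓
  (2,3): δ = 132.89°  ·
  (2,4): δ = 80.27°  ·
  (2,5): δ = 23.49°  ✓
  (3,4): δ = 127.39°  ·
  (3,5): δ = 70.60°  ·
  (4,5): δ = 123.22°  ·
antipodal pairs: 6

count = 6; pairs: (0,2), (0,3), (0,4), (1,4), (1,5), (2,5)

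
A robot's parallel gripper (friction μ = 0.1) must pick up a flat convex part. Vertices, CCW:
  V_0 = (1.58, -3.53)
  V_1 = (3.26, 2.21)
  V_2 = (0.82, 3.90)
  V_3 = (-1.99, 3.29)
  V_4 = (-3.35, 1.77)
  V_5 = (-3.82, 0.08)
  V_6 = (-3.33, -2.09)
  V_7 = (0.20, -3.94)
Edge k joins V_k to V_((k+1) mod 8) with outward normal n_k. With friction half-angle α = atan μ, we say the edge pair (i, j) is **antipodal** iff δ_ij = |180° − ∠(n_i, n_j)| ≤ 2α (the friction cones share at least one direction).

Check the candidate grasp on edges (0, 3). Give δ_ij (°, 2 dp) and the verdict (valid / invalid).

δ = 25.51°, invalid

α = atan 0.1 = 5.71°;  2α = 11.42°
edge 0: e_0 = (+1.68, +5.74);  n_0 = (+0.9597, -0.2809)
edge 3: e_3 = (-1.36, -1.52);  n_3 = (-0.7452, +0.6668)
∠(n_0, n_3) = 154.49°
δ = |180° − 154.49°| = 25.51°
25.51° > 2α = 11.42°  →  invalid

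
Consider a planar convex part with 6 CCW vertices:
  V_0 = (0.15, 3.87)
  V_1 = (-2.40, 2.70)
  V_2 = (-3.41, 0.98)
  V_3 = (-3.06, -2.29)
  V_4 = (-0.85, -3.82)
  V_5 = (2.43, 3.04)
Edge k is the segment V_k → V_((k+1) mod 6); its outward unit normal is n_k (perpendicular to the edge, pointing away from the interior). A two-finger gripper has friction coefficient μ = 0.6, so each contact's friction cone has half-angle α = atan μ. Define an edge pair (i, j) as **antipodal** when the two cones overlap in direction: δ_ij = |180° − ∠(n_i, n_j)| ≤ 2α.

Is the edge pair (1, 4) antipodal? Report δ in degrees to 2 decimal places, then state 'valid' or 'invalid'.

α = atan 0.6 = 30.96°;  2α = 61.93°
edge 1: e_1 = (-1.01, -1.72);  n_1 = (-0.8623, +0.5064)
edge 4: e_4 = (+3.28, +6.86);  n_4 = (+0.9022, -0.4314)
∠(n_1, n_4) = 175.13°
δ = |180° − 175.13°| = 4.87°
4.87° ≤ 2α = 61.93°  →  valid

δ = 4.87°, valid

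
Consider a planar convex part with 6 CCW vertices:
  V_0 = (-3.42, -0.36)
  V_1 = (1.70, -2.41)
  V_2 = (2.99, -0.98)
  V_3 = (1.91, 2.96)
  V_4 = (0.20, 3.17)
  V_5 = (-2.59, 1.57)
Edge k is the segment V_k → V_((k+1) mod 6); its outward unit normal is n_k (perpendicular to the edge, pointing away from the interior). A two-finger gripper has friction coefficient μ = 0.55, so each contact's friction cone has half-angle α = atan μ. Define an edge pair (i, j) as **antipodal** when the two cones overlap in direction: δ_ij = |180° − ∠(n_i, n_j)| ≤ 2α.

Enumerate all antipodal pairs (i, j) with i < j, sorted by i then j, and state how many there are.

count = 7; pairs: (0,2), (0,3), (0,4), (1,3), (1,4), (1,5), (2,5)

α = atan 0.55 = 28.81°;  2α = 57.62°
n_0 = (-0.3717, -0.9284)
n_1 = (+0.7425, -0.6698)
n_2 = (+0.9644, +0.2644)
n_3 = (+0.1219, +0.9925)
n_4 = (-0.4975, +0.8675)
n_5 = (-0.9187, +0.3951)
  (0,1): δ = 110.23°  ·
  (0,2): δ = 52.85°  ✓
  (0,3): δ = 14.82°  ✓
  (0,4): δ = 51.65°  ✓
  (0,5): δ = 88.55°  ·
  (1,2): δ = 122.62°  ·
  (1,3): δ = 54.95°  ✓
  (1,4): δ = 18.11°  ✓
  (1,5): δ = 18.78°  ✓
  (2,3): δ = 112.33°  ·
  (2,4): δ = 75.50°  ·
  (2,5): δ = 38.60°  ✓
  (3,4): δ = 143.17°  ·
  (3,5): δ = 106.27°  ·
  (4,5): δ = 143.10°  ·
antipodal pairs: 7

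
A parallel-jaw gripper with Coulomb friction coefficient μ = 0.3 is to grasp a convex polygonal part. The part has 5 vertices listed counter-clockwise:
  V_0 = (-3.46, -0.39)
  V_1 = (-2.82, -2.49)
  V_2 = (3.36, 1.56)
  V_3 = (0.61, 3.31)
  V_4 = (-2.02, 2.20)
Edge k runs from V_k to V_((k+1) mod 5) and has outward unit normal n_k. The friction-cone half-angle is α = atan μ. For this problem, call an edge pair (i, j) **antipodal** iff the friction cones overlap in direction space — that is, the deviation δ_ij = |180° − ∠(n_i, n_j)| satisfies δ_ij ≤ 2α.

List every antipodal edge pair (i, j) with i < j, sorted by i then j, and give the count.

α = atan 0.3 = 16.70°;  2α = 33.40°
n_0 = (-0.9566, -0.2915)
n_1 = (+0.5481, -0.8364)
n_2 = (+0.5369, +0.8437)
n_3 = (-0.3888, +0.9213)
n_4 = (-0.8740, +0.4859)
  (0,1): δ = 73.71°  ·
  (0,2): δ = 40.58°  ·
  (0,3): δ = 95.93°  ·
  (0,4): δ = 133.98°  ·
  (1,2): δ = 65.71°  ·
  (1,3): δ = 10.36°  ✓
  (1,4): δ = 27.69°  ✓
  (2,3): δ = 124.65°  ·
  (2,4): δ = 86.60°  ·
  (3,4): δ = 141.96°  ·
antipodal pairs: 2

count = 2; pairs: (1,3), (1,4)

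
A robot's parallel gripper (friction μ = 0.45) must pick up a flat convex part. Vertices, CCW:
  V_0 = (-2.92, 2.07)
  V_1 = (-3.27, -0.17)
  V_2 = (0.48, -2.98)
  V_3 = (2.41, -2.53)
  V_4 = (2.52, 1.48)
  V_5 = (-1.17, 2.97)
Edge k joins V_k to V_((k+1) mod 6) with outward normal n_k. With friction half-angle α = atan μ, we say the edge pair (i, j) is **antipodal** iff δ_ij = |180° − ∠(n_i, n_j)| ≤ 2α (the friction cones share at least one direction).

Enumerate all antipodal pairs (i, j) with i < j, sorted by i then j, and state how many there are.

count = 4; pairs: (0,3), (1,4), (2,4), (2,5)

α = atan 0.45 = 24.23°;  2α = 48.46°
n_0 = (-0.9880, +0.1544)
n_1 = (-0.5997, -0.8003)
n_2 = (+0.2271, -0.9739)
n_3 = (+0.9996, -0.0274)
n_4 = (+0.3744, +0.9273)
n_5 = (-0.4573, +0.8893)
  (0,1): δ = 117.96°  ·
  (0,2): δ = 67.99°  ·
  (0,3): δ = 7.31°  ✓
  (0,4): δ = 76.89°  ·
  (0,5): δ = 126.10°  ·
  (1,2): δ = 130.03°  ·
  (1,3): δ = 54.73°  ·
  (1,4): δ = 14.86°  ✓
  (1,5): δ = 64.06°  ·
  (2,3): δ = 104.70°  ·
  (2,4): δ = 35.11°  ✓
  (2,5): δ = 14.09°  ✓
  (3,4): δ = 110.42°  ·
  (3,5): δ = 61.21°  ·
  (4,5): δ = 130.80°  ·
antipodal pairs: 4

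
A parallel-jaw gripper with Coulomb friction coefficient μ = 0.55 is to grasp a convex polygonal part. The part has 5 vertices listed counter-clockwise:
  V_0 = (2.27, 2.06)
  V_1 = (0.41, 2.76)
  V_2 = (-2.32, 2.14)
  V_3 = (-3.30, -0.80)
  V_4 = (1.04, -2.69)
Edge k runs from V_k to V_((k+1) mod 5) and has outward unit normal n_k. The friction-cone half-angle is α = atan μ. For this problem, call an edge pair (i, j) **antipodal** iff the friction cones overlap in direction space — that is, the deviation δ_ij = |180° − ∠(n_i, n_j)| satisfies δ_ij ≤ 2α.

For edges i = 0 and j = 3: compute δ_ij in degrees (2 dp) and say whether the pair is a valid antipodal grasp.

α = atan 0.55 = 28.81°;  2α = 57.62°
edge 0: e_0 = (-1.86, +0.70);  n_0 = (+0.3522, +0.9359)
edge 3: e_3 = (+4.34, -1.89);  n_3 = (-0.3993, -0.9168)
∠(n_0, n_3) = 177.09°
δ = |180° − 177.09°| = 2.91°
2.91° ≤ 2α = 57.62°  →  valid

δ = 2.91°, valid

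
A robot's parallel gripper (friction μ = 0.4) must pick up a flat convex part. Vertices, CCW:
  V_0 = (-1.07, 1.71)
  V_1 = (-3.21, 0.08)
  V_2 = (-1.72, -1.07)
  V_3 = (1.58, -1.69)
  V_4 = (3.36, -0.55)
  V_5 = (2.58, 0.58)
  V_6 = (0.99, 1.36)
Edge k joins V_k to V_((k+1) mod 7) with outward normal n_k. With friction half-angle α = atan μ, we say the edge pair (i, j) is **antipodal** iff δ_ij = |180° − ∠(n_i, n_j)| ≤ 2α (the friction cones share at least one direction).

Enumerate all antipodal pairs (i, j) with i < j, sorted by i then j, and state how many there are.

count = 7; pairs: (0,3), (1,4), (1,5), (1,6), (2,5), (2,6), (3,6)

α = atan 0.4 = 21.80°;  2α = 43.60°
n_0 = (-0.6059, +0.7955)
n_1 = (-0.6110, -0.7916)
n_2 = (-0.1846, -0.9828)
n_3 = (+0.5393, -0.8421)
n_4 = (+0.8230, +0.5681)
n_5 = (+0.4404, +0.8978)
n_6 = (+0.1675, +0.9859)
  (0,1): δ = 74.96°  ·
  (0,2): δ = 47.94°  ·
  (0,3): δ = 4.66°  ✓
  (0,4): δ = 87.32°  ·
  (0,5): δ = 116.57°  ·
  (0,6): δ = 133.06°  ·
  (1,2): δ = 152.98°  ·
  (1,3): δ = 109.70°  ·
  (1,4): δ = 17.72°  ✓
  (1,5): δ = 11.53°  ✓
  (1,6): δ = 28.02°  ✓
  (2,3): δ = 136.72°  ·
  (2,4): δ = 44.74°  ·
  (2,5): δ = 15.49°  ✓
  (2,6): δ = 1.00°  ✓
  (3,4): δ = 88.02°  ·
  (3,5): δ = 58.77°  ·
  (3,6): δ = 42.28°  ✓
  (4,5): δ = 150.75°  ·
  (4,6): δ = 134.26°  ·
  (5,6): δ = 163.51°  ·
antipodal pairs: 7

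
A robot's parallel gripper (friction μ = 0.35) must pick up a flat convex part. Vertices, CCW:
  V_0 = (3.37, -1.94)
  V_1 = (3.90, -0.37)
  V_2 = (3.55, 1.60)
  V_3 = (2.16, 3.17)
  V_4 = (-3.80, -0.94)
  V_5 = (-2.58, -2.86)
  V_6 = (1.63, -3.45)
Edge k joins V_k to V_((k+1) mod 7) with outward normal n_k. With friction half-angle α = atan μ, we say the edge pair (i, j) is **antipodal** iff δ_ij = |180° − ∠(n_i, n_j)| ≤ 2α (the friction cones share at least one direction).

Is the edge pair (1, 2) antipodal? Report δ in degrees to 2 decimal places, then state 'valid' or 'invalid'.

α = atan 0.35 = 19.29°;  2α = 38.58°
edge 1: e_1 = (-0.35, +1.97);  n_1 = (+0.9846, +0.1749)
edge 2: e_2 = (-1.39, +1.57);  n_2 = (+0.7487, +0.6629)
∠(n_1, n_2) = 31.45°
δ = |180° − 31.45°| = 148.55°
148.55° > 2α = 38.58°  →  invalid

δ = 148.55°, invalid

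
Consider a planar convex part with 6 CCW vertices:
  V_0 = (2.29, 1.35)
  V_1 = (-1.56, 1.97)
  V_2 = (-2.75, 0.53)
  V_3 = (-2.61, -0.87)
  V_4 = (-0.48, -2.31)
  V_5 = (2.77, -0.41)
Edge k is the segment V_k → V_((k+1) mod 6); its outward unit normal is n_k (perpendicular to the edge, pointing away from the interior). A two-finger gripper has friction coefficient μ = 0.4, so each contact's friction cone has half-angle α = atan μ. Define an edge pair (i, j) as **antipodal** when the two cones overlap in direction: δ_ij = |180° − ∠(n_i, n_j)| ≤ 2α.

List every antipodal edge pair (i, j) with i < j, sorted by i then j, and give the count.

α = atan 0.4 = 21.80°;  2α = 43.60°
n_0 = (+0.1590, +0.9873)
n_1 = (-0.7708, +0.6370)
n_2 = (-0.9950, -0.0995)
n_3 = (-0.5601, -0.8284)
n_4 = (+0.5047, -0.8633)
n_5 = (+0.9648, +0.2631)
  (0,1): δ = 120.42°  ·
  (0,2): δ = 75.14°  ·
  (0,3): δ = 24.91°  ✓
  (0,4): δ = 39.46°  ✓
  (0,5): δ = 114.40°  ·
  (1,2): δ = 134.72°  ·
  (1,3): δ = 84.49°  ·
  (1,4): δ = 20.12°  ✓
  (1,5): δ = 54.83°  ·
  (2,3): δ = 129.77°  ·
  (2,4): δ = 65.40°  ·
  (2,5): δ = 9.54°  ✓
  (3,4): δ = 115.63°  ·
  (3,5): δ = 40.68°  ✓
  (4,5): δ = 105.06°  ·
antipodal pairs: 5

count = 5; pairs: (0,3), (0,4), (1,4), (2,5), (3,5)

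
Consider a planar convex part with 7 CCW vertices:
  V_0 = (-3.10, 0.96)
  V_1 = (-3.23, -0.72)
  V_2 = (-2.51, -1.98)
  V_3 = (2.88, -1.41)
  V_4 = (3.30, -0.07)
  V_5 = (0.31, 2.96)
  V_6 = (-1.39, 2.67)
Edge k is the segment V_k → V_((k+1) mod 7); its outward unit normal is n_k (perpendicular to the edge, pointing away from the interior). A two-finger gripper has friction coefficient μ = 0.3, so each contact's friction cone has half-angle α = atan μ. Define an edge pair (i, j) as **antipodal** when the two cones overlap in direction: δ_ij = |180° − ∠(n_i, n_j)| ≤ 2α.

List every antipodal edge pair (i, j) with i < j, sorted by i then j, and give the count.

α = atan 0.3 = 16.70°;  2α = 33.40°
n_0 = (-0.9970, +0.0772)
n_1 = (-0.8682, -0.4961)
n_2 = (+0.1052, -0.9945)
n_3 = (+0.9542, -0.2991)
n_4 = (+0.7118, +0.7024)
n_5 = (-0.1682, +0.9858)
n_6 = (-0.7071, +0.7071)
  (0,1): δ = 145.83°  ·
  (0,2): δ = 79.54°  ·
  (0,3): δ = 12.98°  ✓
  (0,4): δ = 49.04°  ·
  (0,5): δ = 104.11°  ·
  (0,6): δ = 139.42°  ·
  (1,2): δ = 113.71°  ·
  (1,3): δ = 47.15°  ·
  (1,4): δ = 14.87°  ✓
  (1,5): δ = 69.94°  ·
  (1,6): δ = 105.26°  ·
  (2,3): δ = 113.44°  ·
  (2,4): δ = 51.42°  ·
  (2,5): δ = 3.64°  ✓
  (2,6): δ = 38.96°  ·
  (3,4): δ = 117.98°  ·
  (3,5): δ = 62.92°  ·
  (3,6): δ = 27.60°  ✓
  (4,5): δ = 124.94°  ·
  (4,6): δ = 89.62°  ·
  (5,6): δ = 144.68°  ·
antipodal pairs: 4

count = 4; pairs: (0,3), (1,4), (2,5), (3,6)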